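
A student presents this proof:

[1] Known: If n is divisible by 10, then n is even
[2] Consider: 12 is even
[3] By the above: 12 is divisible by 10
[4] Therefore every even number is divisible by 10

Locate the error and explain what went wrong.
Step 3: By the above: 12 is divisible by 10

Step 3 commits the fallacy of affirming the consequent. The known fact 'divisible by 10 → even' does NOT imply 'even → divisible by 10'. That would be the converse, which is false. For example, 12 is even but 12 ÷ 10 = 1.20, which is not an integer.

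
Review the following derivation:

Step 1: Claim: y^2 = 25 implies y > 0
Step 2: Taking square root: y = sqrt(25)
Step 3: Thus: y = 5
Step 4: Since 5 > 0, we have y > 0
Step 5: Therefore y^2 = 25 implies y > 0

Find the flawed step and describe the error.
Step 2: Taking square root: y = sqrt(25)

Step 2 takes the square root and assumes the positive root only. The equation y^2 = 25 actually has two solutions: y = 5 and y = -5. The proof silently assumes y > 0 without justification, then uses this assumption to conclude y > 0, which is circular. The counterexample y = -5 shows the claim is false.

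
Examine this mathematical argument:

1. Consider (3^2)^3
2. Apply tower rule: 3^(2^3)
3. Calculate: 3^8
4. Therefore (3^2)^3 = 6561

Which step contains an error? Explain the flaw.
Step 2: Apply tower rule: 3^(2^3)

Step 2 incorrectly states that (a^b)^c = a^(b^c). The correct rule is (a^b)^c = a^(b×c). The actual value is (3^2)^3 = 3^6 = 729, not 3^8 = 6561.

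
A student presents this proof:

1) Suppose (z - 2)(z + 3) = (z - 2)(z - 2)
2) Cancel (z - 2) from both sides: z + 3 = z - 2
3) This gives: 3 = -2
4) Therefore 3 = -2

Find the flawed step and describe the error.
Step 2: Cancel (z - 2) from both sides: z + 3 = z - 2

Step 2 cancels (z - 2) from both sides. This is only valid if (z - 2) ≠ 0, i.e., z ≠ 2. When z = 2, both sides equal zero regardless of the other factors. The correct approach requires considering z = 2 as a separate case.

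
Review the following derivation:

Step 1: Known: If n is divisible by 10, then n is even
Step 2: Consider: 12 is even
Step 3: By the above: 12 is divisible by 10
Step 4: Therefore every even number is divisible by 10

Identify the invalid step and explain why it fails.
Step 3: By the above: 12 is divisible by 10

Step 3 commits the fallacy of affirming the consequent. The known fact 'divisible by 10 → even' does NOT imply 'even → divisible by 10'. That would be the converse, which is false. For example, 12 is even but 12 ÷ 10 = 1.20, which is not an integer.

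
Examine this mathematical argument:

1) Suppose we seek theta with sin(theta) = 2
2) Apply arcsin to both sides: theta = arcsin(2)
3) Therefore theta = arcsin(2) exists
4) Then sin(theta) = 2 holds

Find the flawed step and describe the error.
Step 2: Apply arcsin to both sides: theta = arcsin(2)

Step 2 applies arcsin to 2. However, arcsin(x) is only defined for x in [-1, 1] because sin(theta) can only produce values in that range. Since |2| > 1, arcsin(2) is undefined. There is no angle whose sine equals 2.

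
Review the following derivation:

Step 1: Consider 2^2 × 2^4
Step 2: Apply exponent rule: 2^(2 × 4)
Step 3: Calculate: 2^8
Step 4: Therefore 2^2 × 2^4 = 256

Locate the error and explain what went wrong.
Step 2: Apply exponent rule: 2^(2 × 4)

Step 2 incorrectly states that a^b × a^c = a^(b×c). The correct rule is a^b × a^c = a^(b+c). The actual value is 2^2 × 2^4 = 2^6 = 64, not 2^8 = 256.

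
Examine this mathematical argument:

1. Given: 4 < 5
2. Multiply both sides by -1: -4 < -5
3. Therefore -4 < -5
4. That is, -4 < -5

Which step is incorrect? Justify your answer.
Step 2: Multiply both sides by -1: -4 < -5

Step 2 multiplies both sides by -1 but fails to reverse the inequality sign. When multiplying (or dividing) an inequality by a negative number, the direction must be reversed. Since 4 < 5, we should get -4 > -5, i.e., -4 > -5.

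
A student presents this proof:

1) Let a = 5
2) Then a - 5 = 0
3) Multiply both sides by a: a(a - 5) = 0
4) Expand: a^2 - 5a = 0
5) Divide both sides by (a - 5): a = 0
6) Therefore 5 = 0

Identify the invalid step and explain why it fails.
Step 5: Divide both sides by (a - 5): a = 0

Step 5 divides both sides by (a - 5). However, since a = 5, we have (a - 5) = 0. Division by zero is undefined, making this step invalid.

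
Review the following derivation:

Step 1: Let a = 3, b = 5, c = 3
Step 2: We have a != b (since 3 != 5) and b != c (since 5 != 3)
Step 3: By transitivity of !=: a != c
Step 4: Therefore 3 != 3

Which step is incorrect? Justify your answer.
Step 3: By transitivity of !=: a != c

Step 3 incorrectly applies transitivity to the '!=' relation. Transitivity states: if a R b and b R c, then a R c. However, '!=' is not transitive. Counterexample: 3 != 5 and 5 != 3, but 3 = 3 (both equal 3). Transitivity holds for relations like <, <=, =, but not for !=.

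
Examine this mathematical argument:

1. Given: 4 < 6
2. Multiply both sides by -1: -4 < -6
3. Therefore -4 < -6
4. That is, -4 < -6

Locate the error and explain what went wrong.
Step 2: Multiply both sides by -1: -4 < -6

Step 2 multiplies both sides by -1 but fails to reverse the inequality sign. When multiplying (or dividing) an inequality by a negative number, the direction must be reversed. Since 4 < 6, we should get -4 > -6, i.e., -4 > -6.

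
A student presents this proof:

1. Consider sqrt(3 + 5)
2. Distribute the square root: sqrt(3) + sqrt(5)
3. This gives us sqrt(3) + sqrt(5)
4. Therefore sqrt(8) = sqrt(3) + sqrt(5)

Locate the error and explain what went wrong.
Step 2: Distribute the square root: sqrt(3) + sqrt(5)

Step 2 incorrectly 'distributes' the square root over addition. The square root function does not distribute: sqrt(a + b) ≠ sqrt(a) + sqrt(b). In fact, sqrt(3 + 5) = sqrt(8) ≈ 2.8284, while sqrt(3) + sqrt(5) ≈ 3.9681.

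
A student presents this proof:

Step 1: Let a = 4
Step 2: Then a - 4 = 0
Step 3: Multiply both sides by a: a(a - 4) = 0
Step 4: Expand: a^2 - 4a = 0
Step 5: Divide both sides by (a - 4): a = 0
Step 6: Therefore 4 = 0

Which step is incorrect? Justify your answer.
Step 5: Divide both sides by (a - 4): a = 0

Step 5 divides both sides by (a - 4). However, since a = 4, we have (a - 4) = 0. Division by zero is undefined, making this step invalid.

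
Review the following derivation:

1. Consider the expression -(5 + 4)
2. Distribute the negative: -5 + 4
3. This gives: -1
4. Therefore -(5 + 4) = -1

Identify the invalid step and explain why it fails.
Step 2: Distribute the negative: -5 + 4

Step 2 incorrectly distributes the negative sign. The correct distribution is -(5 + 4) = -5 - 4 = -9. The negative must be applied to both terms, not just the first. The error treats -(5 + 4) as -5 + 4, which equals -1 instead of -9.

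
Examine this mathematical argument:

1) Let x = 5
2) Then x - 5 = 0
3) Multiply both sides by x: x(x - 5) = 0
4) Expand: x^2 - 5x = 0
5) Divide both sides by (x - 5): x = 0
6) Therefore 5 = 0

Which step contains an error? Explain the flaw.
Step 5: Divide both sides by (x - 5): x = 0

Step 5 divides both sides by (x - 5). However, since x = 5, we have (x - 5) = 0. Division by zero is undefined, making this step invalid.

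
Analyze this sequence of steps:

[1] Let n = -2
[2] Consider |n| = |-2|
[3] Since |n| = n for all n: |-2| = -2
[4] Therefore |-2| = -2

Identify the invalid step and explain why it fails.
Step 3: Since |n| = n for all n: |-2| = -2

Step 3 incorrectly states that |n| = n for all n. The correct definition is |n| = n when n >= 0, and |n| = -n when n < 0. Since -2 < 0, we have |-2| = -(-2) = 2, not -2.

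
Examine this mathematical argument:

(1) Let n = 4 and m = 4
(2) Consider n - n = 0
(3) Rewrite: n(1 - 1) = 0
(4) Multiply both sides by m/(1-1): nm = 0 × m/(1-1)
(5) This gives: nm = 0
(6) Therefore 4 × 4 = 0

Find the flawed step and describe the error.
Step 4: Multiply both sides by m/(1-1): nm = 0 × m/(1-1)

Step 4 multiplies both sides by m/(1-1). However, 1-1 = 0, so this is multiplication by m/0, which is undefined. We cannot multiply by an undefined expression.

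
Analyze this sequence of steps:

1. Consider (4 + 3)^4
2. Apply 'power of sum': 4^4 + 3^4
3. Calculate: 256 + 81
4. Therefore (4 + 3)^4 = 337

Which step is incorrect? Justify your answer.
Step 2: Apply 'power of sum': 4^4 + 3^4

Step 2 incorrectly applies a non-existent rule '(a+b)^n = a^n + b^n'. This is false in general. The correct expansion uses the binomial theorem. The actual value is (4 + 3)^4 = 7^4 = 2401, not 337.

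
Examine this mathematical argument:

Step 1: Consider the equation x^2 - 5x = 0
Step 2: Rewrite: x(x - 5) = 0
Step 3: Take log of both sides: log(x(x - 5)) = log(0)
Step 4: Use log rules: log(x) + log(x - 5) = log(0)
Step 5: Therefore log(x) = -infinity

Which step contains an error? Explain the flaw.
Step 3: Take log of both sides: log(x(x - 5)) = log(0)

Step 3 takes the logarithm of both sides, resulting in log(0) on the right side. The logarithm is only defined for positive numbers; log(0) is undefined (approaches negative infinity). This operation is invalid.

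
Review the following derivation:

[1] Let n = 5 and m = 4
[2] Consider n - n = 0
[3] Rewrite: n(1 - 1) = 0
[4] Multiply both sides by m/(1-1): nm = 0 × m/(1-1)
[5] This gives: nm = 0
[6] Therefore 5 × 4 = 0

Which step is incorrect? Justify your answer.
Step 4: Multiply both sides by m/(1-1): nm = 0 × m/(1-1)

Step 4 multiplies both sides by m/(1-1). However, 1-1 = 0, so this is multiplication by m/0, which is undefined. We cannot multiply by an undefined expression.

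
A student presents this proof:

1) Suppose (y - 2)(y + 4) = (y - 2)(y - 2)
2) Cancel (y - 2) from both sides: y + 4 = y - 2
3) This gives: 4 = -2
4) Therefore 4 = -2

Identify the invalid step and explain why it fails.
Step 2: Cancel (y - 2) from both sides: y + 4 = y - 2

Step 2 cancels (y - 2) from both sides. This is only valid if (y - 2) ≠ 0, i.e., y ≠ 2. When y = 2, both sides equal zero regardless of the other factors. The correct approach requires considering y = 2 as a separate case.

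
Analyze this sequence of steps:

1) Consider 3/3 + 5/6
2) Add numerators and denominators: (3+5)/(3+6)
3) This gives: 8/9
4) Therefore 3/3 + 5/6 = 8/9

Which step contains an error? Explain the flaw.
Step 2: Add numerators and denominators: (3+5)/(3+6)

Step 2 incorrectly adds fractions by separately adding numerators and denominators. This is wrong. The correct method requires a common denominator: 3/3 + 5/6 = (3×6 + 5×3)/(3×6) = 33/18 = 11/6. The method used gives 8/9, which is different.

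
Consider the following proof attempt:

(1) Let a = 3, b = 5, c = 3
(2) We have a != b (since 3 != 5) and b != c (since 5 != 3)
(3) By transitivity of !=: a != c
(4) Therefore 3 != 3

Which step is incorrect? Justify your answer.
Step 3: By transitivity of !=: a != c

Step 3 incorrectly applies transitivity to the '!=' relation. Transitivity states: if a R b and b R c, then a R c. However, '!=' is not transitive. Counterexample: 3 != 5 and 5 != 3, but 3 = 3 (both equal 3). Transitivity holds for relations like <, <=, =, but not for !=.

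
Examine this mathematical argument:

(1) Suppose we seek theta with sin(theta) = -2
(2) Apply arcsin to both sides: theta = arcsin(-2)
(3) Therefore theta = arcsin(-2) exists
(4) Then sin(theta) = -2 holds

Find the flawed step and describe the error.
Step 2: Apply arcsin to both sides: theta = arcsin(-2)

Step 2 applies arcsin to -2. However, arcsin(x) is only defined for x in [-1, 1] because sin(theta) can only produce values in that range. Since |-2| > 1, arcsin(-2) is undefined. There is no angle whose sine equals -2.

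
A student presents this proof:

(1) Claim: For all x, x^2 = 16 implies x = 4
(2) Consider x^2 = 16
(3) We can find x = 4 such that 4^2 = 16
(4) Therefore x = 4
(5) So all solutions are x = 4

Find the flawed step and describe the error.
Step 4: Therefore x = 4

Step 4 incorrectly concludes that x = 4 is the only solution. The proof shows that x = 4 is A solution (existence), but does not show it is the ONLY solution (uniqueness). In fact, x = -4 is also a solution since (-4)^2 = 16. Finding one solution doesn't prove there are no others.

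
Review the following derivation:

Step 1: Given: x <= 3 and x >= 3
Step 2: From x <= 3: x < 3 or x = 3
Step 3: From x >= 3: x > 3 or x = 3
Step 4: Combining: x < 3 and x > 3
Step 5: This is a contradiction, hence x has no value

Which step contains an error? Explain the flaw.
Step 4: Combining: x < 3 and x > 3

Step 4 incorrectly combines the conditions. From x <= 3 and x >= 3, the intersection is x = 3. The error treats the 'or' cases as 'and' requirements. The correct conclusion is that x = 3 is the unique solution, not that no solution exists.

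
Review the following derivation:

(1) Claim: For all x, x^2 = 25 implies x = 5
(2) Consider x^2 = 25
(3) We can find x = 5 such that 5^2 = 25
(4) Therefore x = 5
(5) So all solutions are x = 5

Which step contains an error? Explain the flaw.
Step 4: Therefore x = 5

Step 4 incorrectly concludes that x = 5 is the only solution. The proof shows that x = 5 is A solution (existence), but does not show it is the ONLY solution (uniqueness). In fact, x = -5 is also a solution since (-5)^2 = 25. Finding one solution doesn't prove there are no others.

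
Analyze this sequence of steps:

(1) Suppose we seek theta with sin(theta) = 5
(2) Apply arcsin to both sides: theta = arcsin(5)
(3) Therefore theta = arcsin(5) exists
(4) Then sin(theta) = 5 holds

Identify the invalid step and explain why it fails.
Step 2: Apply arcsin to both sides: theta = arcsin(5)

Step 2 applies arcsin to 5. However, arcsin(x) is only defined for x in [-1, 1] because sin(theta) can only produce values in that range. Since |5| > 1, arcsin(5) is undefined. There is no angle whose sine equals 5.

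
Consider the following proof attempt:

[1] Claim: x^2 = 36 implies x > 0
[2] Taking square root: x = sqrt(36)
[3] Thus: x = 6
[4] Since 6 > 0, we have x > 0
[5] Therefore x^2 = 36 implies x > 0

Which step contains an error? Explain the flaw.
Step 2: Taking square root: x = sqrt(36)

Step 2 takes the square root and assumes the positive root only. The equation x^2 = 36 actually has two solutions: x = 6 and x = -6. The proof silently assumes x > 0 without justification, then uses this assumption to conclude x > 0, which is circular. The counterexample x = -6 shows the claim is false.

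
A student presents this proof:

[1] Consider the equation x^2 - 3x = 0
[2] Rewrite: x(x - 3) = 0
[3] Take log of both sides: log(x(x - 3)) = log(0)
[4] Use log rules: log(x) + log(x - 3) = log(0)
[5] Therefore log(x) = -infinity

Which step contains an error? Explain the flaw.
Step 3: Take log of both sides: log(x(x - 3)) = log(0)

Step 3 takes the logarithm of both sides, resulting in log(0) on the right side. The logarithm is only defined for positive numbers; log(0) is undefined (approaches negative infinity). This operation is invalid.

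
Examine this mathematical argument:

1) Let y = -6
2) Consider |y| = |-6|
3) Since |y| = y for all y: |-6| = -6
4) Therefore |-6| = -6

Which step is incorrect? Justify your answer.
Step 3: Since |y| = y for all y: |-6| = -6

Step 3 incorrectly states that |y| = y for all y. The correct definition is |y| = y when y >= 0, and |y| = -y when y < 0. Since -6 < 0, we have |-6| = -(-6) = 6, not -6.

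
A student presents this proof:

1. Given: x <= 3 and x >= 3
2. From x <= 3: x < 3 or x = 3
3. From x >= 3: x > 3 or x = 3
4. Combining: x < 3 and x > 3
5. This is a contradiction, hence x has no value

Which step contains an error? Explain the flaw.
Step 4: Combining: x < 3 and x > 3

Step 4 incorrectly combines the conditions. From x <= 3 and x >= 3, the intersection is x = 3. The error treats the 'or' cases as 'and' requirements. The correct conclusion is that x = 3 is the unique solution, not that no solution exists.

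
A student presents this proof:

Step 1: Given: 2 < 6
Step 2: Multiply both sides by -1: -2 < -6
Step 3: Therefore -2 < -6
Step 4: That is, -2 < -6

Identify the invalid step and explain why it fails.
Step 2: Multiply both sides by -1: -2 < -6

Step 2 multiplies both sides by -1 but fails to reverse the inequality sign. When multiplying (or dividing) an inequality by a negative number, the direction must be reversed. Since 2 < 6, we should get -2 > -6, i.e., -2 > -6.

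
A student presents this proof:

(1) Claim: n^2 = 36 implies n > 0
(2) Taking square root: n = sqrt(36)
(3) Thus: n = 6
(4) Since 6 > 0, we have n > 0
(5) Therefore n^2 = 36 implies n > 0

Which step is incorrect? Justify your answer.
Step 2: Taking square root: n = sqrt(36)

Step 2 takes the square root and assumes the positive root only. The equation n^2 = 36 actually has two solutions: n = 6 and n = -6. The proof silently assumes n > 0 without justification, then uses this assumption to conclude n > 0, which is circular. The counterexample n = -6 shows the claim is false.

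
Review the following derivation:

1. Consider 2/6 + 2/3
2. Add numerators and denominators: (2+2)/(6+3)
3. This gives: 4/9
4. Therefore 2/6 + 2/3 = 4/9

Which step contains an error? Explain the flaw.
Step 2: Add numerators and denominators: (2+2)/(6+3)

Step 2 incorrectly adds fractions by separately adding numerators and denominators. This is wrong. The correct method requires a common denominator: 2/6 + 2/3 = (2×3 + 2×6)/(6×3) = 18/18 = 1. The method used gives 4/9, which is different.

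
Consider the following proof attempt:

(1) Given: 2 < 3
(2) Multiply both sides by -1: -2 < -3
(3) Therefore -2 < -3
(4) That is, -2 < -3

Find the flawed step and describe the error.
Step 2: Multiply both sides by -1: -2 < -3

Step 2 multiplies both sides by -1 but fails to reverse the inequality sign. When multiplying (or dividing) an inequality by a negative number, the direction must be reversed. Since 2 < 3, we should get -2 > -3, i.e., -2 > -3.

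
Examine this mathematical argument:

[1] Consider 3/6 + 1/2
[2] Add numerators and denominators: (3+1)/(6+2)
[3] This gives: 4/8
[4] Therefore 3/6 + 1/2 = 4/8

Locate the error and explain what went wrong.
Step 2: Add numerators and denominators: (3+1)/(6+2)

Step 2 incorrectly adds fractions by separately adding numerators and denominators. This is wrong. The correct method requires a common denominator: 3/6 + 1/2 = (3×2 + 1×6)/(6×2) = 12/12 = 1. The method used gives 4/8, which is different.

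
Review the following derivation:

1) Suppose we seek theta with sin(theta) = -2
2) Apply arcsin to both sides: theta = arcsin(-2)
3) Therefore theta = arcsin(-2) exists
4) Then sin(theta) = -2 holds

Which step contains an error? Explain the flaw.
Step 2: Apply arcsin to both sides: theta = arcsin(-2)

Step 2 applies arcsin to -2. However, arcsin(x) is only defined for x in [-1, 1] because sin(theta) can only produce values in that range. Since |-2| > 1, arcsin(-2) is undefined. There is no angle whose sine equals -2.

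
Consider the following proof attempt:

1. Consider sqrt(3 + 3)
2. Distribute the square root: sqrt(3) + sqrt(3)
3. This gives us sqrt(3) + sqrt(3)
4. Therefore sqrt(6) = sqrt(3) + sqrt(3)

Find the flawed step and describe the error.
Step 2: Distribute the square root: sqrt(3) + sqrt(3)

Step 2 incorrectly 'distributes' the square root over addition. The square root function does not distribute: sqrt(a + b) ≠ sqrt(a) + sqrt(b). In fact, sqrt(3 + 3) = sqrt(6) ≈ 2.4495, while sqrt(3) + sqrt(3) ≈ 3.4641.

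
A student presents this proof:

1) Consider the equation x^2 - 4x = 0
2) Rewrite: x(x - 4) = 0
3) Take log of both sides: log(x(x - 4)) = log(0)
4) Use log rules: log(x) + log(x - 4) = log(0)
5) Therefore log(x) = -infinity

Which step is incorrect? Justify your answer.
Step 3: Take log of both sides: log(x(x - 4)) = log(0)

Step 3 takes the logarithm of both sides, resulting in log(0) on the right side. The logarithm is only defined for positive numbers; log(0) is undefined (approaches negative infinity). This operation is invalid.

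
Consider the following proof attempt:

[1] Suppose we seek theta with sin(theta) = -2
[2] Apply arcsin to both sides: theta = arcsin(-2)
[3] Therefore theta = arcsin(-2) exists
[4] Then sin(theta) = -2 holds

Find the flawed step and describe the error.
Step 2: Apply arcsin to both sides: theta = arcsin(-2)

Step 2 applies arcsin to -2. However, arcsin(x) is only defined for x in [-1, 1] because sin(theta) can only produce values in that range. Since |-2| > 1, arcsin(-2) is undefined. There is no angle whose sine equals -2.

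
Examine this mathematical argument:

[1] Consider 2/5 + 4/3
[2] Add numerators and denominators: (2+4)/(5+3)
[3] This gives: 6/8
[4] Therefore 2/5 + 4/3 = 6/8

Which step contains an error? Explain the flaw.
Step 2: Add numerators and denominators: (2+4)/(5+3)

Step 2 incorrectly adds fractions by separately adding numerators and denominators. This is wrong. The correct method requires a common denominator: 2/5 + 4/3 = (2×3 + 4×5)/(5×3) = 26/15 = 26/15. The method used gives 6/8, which is different.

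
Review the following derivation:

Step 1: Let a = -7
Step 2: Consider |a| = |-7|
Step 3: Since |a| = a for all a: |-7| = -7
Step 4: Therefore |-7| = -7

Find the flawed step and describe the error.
Step 3: Since |a| = a for all a: |-7| = -7

Step 3 incorrectly states that |a| = a for all a. The correct definition is |a| = a when a >= 0, and |a| = -a when a < 0. Since -7 < 0, we have |-7| = -(-7) = 7, not -7.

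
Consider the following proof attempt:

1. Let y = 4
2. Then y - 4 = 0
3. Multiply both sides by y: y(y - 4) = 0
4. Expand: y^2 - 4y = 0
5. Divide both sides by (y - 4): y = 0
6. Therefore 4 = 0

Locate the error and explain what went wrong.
Step 5: Divide both sides by (y - 4): y = 0

Step 5 divides both sides by (y - 4). However, since y = 4, we have (y - 4) = 0. Division by zero is undefined, making this step invalid.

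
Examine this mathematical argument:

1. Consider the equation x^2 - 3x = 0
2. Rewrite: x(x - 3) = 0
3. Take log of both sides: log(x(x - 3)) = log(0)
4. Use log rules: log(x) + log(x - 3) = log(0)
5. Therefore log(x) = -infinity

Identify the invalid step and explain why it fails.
Step 3: Take log of both sides: log(x(x - 3)) = log(0)

Step 3 takes the logarithm of both sides, resulting in log(0) on the right side. The logarithm is only defined for positive numbers; log(0) is undefined (approaches negative infinity). This operation is invalid.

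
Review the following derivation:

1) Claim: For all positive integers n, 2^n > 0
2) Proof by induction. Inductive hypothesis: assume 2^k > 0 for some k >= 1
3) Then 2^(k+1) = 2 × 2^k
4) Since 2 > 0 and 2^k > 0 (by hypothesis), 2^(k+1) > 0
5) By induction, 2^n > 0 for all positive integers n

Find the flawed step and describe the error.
Step 5: By induction, 2^n > 0 for all positive integers n

Step 5 concludes the proof by induction, but no base case was ever established. A valid induction proof requires: (1) a base case proving 2^1 > 0, and (2) an inductive step showing IF 2^k > 0 THEN 2^(k+1) > 0. Steps 2-4 correctly establish the inductive step, but without the base case the conclusion in step 5 does not follow.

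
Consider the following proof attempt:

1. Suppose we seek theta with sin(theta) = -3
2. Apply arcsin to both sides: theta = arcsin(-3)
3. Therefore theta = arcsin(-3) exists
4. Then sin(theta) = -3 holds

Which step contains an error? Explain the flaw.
Step 2: Apply arcsin to both sides: theta = arcsin(-3)

Step 2 applies arcsin to -3. However, arcsin(x) is only defined for x in [-1, 1] because sin(theta) can only produce values in that range. Since |-3| > 1, arcsin(-3) is undefined. There is no angle whose sine equals -3.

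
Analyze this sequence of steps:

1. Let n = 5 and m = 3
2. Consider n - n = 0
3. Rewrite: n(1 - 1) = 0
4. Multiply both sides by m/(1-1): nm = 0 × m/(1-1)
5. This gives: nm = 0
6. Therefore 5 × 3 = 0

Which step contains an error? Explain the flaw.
Step 4: Multiply both sides by m/(1-1): nm = 0 × m/(1-1)

Step 4 multiplies both sides by m/(1-1). However, 1-1 = 0, so this is multiplication by m/0, which is undefined. We cannot multiply by an undefined expression.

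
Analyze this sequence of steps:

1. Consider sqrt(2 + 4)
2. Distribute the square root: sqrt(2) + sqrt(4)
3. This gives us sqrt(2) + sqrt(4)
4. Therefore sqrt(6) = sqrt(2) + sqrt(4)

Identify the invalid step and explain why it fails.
Step 2: Distribute the square root: sqrt(2) + sqrt(4)

Step 2 incorrectly 'distributes' the square root over addition. The square root function does not distribute: sqrt(a + b) ≠ sqrt(a) + sqrt(b). In fact, sqrt(2 + 4) = sqrt(6) ≈ 2.4495, while sqrt(2) + sqrt(4) ≈ 3.4142.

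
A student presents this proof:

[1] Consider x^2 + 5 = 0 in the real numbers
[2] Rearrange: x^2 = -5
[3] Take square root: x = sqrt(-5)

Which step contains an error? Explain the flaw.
Step 3: Take square root: x = sqrt(-5)

Step 3 takes the square root of -5, which is negative. In the real number system, the square root of a negative number is undefined. The equation x^2 + 5 = 0 has no real solutions. Square roots of negative numbers only exist in the complex numbers.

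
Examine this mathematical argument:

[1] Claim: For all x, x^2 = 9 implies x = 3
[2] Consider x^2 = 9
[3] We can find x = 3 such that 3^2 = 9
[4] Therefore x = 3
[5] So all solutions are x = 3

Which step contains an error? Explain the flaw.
Step 4: Therefore x = 3

Step 4 incorrectly concludes that x = 3 is the only solution. The proof shows that x = 3 is A solution (existence), but does not show it is the ONLY solution (uniqueness). In fact, x = -3 is also a solution since (-3)^2 = 9. Finding one solution doesn't prove there are no others.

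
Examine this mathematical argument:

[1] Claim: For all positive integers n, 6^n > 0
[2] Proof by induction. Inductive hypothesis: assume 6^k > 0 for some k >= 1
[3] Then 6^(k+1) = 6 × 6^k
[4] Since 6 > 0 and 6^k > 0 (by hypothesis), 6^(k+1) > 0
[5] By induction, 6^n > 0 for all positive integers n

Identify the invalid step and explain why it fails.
Step 5: By induction, 6^n > 0 for all positive integers n

Step 5 concludes the proof by induction, but no base case was ever established. A valid induction proof requires: (1) a base case proving 6^1 > 0, and (2) an inductive step showing IF 6^k > 0 THEN 6^(k+1) > 0. Steps 2-4 correctly establish the inductive step, but without the base case the conclusion in step 5 does not follow.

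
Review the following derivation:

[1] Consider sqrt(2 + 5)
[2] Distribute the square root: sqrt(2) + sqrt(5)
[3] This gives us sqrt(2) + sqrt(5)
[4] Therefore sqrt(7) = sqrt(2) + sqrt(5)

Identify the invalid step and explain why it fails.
Step 2: Distribute the square root: sqrt(2) + sqrt(5)

Step 2 incorrectly 'distributes' the square root over addition. The square root function does not distribute: sqrt(a + b) ≠ sqrt(a) + sqrt(b). In fact, sqrt(2 + 5) = sqrt(7) ≈ 2.6458, while sqrt(2) + sqrt(5) ≈ 3.6503.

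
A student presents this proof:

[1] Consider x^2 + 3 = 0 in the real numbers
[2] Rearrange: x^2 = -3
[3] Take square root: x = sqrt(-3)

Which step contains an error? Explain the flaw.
Step 3: Take square root: x = sqrt(-3)

Step 3 takes the square root of -3, which is negative. In the real number system, the square root of a negative number is undefined. The equation x^2 + 3 = 0 has no real solutions. Square roots of negative numbers only exist in the complex numbers.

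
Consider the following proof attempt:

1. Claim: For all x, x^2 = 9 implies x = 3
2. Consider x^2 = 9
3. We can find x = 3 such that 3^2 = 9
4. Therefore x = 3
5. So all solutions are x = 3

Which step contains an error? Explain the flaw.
Step 4: Therefore x = 3

Step 4 incorrectly concludes that x = 3 is the only solution. The proof shows that x = 3 is A solution (existence), but does not show it is the ONLY solution (uniqueness). In fact, x = -3 is also a solution since (-3)^2 = 9. Finding one solution doesn't prove there are no others.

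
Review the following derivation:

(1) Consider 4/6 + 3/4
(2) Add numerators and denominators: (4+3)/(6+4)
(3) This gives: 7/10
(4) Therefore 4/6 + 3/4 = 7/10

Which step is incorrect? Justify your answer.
Step 2: Add numerators and denominators: (4+3)/(6+4)

Step 2 incorrectly adds fractions by separately adding numerators and denominators. This is wrong. The correct method requires a common denominator: 4/6 + 3/4 = (4×4 + 3×6)/(6×4) = 34/24 = 17/12. The method used gives 7/10, which is different.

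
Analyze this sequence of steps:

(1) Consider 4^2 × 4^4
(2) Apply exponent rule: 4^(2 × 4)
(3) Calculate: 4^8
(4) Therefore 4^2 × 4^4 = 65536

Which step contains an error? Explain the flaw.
Step 2: Apply exponent rule: 4^(2 × 4)

Step 2 incorrectly states that a^b × a^c = a^(b×c). The correct rule is a^b × a^c = a^(b+c). The actual value is 4^2 × 4^4 = 4^6 = 4096, not 4^8 = 65536.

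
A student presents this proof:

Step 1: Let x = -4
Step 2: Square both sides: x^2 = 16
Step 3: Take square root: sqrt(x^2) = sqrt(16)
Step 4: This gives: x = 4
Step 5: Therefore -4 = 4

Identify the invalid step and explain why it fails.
Step 4: This gives: x = 4

Step 4 incorrectly states that sqrt(x^2) = x. The correct identity is sqrt(x^2) = |x|. Since x = -4 < 0, we have sqrt(x^2) = |-4| = 4, not x = -4.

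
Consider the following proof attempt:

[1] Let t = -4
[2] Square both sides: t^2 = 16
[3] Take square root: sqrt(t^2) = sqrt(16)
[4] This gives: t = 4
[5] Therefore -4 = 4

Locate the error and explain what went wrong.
Step 4: This gives: t = 4

Step 4 incorrectly states that sqrt(t^2) = t. The correct identity is sqrt(t^2) = |t|. Since t = -4 < 0, we have sqrt(t^2) = |-4| = 4, not t = -4.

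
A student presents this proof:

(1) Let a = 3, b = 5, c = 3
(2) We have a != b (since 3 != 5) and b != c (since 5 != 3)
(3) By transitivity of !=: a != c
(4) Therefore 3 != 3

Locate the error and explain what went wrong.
Step 3: By transitivity of !=: a != c

Step 3 incorrectly applies transitivity to the '!=' relation. Transitivity states: if a R b and b R c, then a R c. However, '!=' is not transitive. Counterexample: 3 != 5 and 5 != 3, but 3 = 3 (both equal 3). Transitivity holds for relations like <, <=, =, but not for !=.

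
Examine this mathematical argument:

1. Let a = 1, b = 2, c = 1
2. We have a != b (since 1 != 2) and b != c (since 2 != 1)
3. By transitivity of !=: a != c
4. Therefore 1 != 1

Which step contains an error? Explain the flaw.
Step 3: By transitivity of !=: a != c

Step 3 incorrectly applies transitivity to the '!=' relation. Transitivity states: if a R b and b R c, then a R c. However, '!=' is not transitive. Counterexample: 1 != 2 and 2 != 1, but 1 = 1 (both equal 1). Transitivity holds for relations like <, <=, =, but not for !=.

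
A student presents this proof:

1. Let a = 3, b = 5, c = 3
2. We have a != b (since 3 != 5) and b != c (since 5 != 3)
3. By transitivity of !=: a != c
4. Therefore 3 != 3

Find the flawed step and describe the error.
Step 3: By transitivity of !=: a != c

Step 3 incorrectly applies transitivity to the '!=' relation. Transitivity states: if a R b and b R c, then a R c. However, '!=' is not transitive. Counterexample: 3 != 5 and 5 != 3, but 3 = 3 (both equal 3). Transitivity holds for relations like <, <=, =, but not for !=.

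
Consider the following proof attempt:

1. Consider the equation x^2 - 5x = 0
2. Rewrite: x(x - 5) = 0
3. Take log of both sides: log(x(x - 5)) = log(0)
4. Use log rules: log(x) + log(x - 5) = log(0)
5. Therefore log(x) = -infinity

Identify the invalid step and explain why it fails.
Step 3: Take log of both sides: log(x(x - 5)) = log(0)

Step 3 takes the logarithm of both sides, resulting in log(0) on the right side. The logarithm is only defined for positive numbers; log(0) is undefined (approaches negative infinity). This operation is invalid.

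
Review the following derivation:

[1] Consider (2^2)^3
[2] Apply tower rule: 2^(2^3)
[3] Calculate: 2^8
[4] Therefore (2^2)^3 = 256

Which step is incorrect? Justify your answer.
Step 2: Apply tower rule: 2^(2^3)

Step 2 incorrectly states that (a^b)^c = a^(b^c). The correct rule is (a^b)^c = a^(b×c). The actual value is (2^2)^3 = 2^6 = 64, not 2^8 = 256.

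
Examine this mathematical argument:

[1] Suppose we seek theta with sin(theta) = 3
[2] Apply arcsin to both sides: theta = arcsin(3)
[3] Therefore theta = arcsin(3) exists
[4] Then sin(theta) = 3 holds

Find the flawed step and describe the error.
Step 2: Apply arcsin to both sides: theta = arcsin(3)

Step 2 applies arcsin to 3. However, arcsin(x) is only defined for x in [-1, 1] because sin(theta) can only produce values in that range. Since |3| > 1, arcsin(3) is undefined. There is no angle whose sine equals 3.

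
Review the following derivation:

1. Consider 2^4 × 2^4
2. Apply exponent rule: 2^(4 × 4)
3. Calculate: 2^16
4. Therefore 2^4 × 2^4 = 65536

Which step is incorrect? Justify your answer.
Step 2: Apply exponent rule: 2^(4 × 4)

Step 2 incorrectly states that a^b × a^c = a^(b×c). The correct rule is a^b × a^c = a^(b+c). The actual value is 2^4 × 2^4 = 2^8 = 256, not 2^16 = 65536.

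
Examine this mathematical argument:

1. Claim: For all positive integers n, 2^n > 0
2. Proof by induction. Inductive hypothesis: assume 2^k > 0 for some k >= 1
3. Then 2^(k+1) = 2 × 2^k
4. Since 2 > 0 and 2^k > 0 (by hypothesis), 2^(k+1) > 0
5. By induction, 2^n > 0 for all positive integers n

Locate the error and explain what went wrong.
Step 5: By induction, 2^n > 0 for all positive integers n

Step 5 concludes the proof by induction, but no base case was ever established. A valid induction proof requires: (1) a base case proving 2^1 > 0, and (2) an inductive step showing IF 2^k > 0 THEN 2^(k+1) > 0. Steps 2-4 correctly establish the inductive step, but without the base case the conclusion in step 5 does not follow.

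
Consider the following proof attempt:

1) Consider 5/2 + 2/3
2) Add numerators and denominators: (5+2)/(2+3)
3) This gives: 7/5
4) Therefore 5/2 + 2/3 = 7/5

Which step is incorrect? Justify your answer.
Step 2: Add numerators and denominators: (5+2)/(2+3)

Step 2 incorrectly adds fractions by separately adding numerators and denominators. This is wrong. The correct method requires a common denominator: 5/2 + 2/3 = (5×3 + 2×2)/(2×3) = 19/6 = 19/6. The method used gives 7/5, which is different.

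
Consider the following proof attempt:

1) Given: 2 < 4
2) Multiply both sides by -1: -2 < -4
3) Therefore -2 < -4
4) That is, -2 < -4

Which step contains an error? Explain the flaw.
Step 2: Multiply both sides by -1: -2 < -4

Step 2 multiplies both sides by -1 but fails to reverse the inequality sign. When multiplying (or dividing) an inequality by a negative number, the direction must be reversed. Since 2 < 4, we should get -2 > -4, i.e., -2 > -4.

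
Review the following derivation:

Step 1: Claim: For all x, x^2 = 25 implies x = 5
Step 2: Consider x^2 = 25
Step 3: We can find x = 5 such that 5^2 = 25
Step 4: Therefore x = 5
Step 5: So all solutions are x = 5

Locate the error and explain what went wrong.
Step 4: Therefore x = 5

Step 4 incorrectly concludes that x = 5 is the only solution. The proof shows that x = 5 is A solution (existence), but does not show it is the ONLY solution (uniqueness). In fact, x = -5 is also a solution since (-5)^2 = 25. Finding one solution doesn't prove there are no others.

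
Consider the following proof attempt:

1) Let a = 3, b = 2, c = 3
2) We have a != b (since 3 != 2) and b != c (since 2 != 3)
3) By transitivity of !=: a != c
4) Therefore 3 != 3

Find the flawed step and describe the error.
Step 3: By transitivity of !=: a != c

Step 3 incorrectly applies transitivity to the '!=' relation. Transitivity states: if a R b and b R c, then a R c. However, '!=' is not transitive. Counterexample: 3 != 2 and 2 != 3, but 3 = 3 (both equal 3). Transitivity holds for relations like <, <=, =, but not for !=.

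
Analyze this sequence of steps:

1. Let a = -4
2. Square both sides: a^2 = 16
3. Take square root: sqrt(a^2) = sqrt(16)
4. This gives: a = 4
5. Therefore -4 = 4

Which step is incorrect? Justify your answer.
Step 4: This gives: a = 4

Step 4 incorrectly states that sqrt(a^2) = a. The correct identity is sqrt(a^2) = |a|. Since a = -4 < 0, we have sqrt(a^2) = |-4| = 4, not a = -4.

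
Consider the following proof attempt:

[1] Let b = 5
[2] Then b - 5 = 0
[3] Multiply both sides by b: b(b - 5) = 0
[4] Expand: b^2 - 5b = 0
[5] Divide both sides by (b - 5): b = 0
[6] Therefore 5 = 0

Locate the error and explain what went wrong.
Step 5: Divide both sides by (b - 5): b = 0

Step 5 divides both sides by (b - 5). However, since b = 5, we have (b - 5) = 0. Division by zero is undefined, making this step invalid.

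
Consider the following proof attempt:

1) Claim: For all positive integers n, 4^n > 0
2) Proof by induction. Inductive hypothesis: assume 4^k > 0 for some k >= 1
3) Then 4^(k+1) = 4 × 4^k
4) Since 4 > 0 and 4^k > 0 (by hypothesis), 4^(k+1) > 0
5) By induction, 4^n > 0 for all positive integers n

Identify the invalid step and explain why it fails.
Step 5: By induction, 4^n > 0 for all positive integers n

Step 5 concludes the proof by induction, but no base case was ever established. A valid induction proof requires: (1) a base case proving 4^1 > 0, and (2) an inductive step showing IF 4^k > 0 THEN 4^(k+1) > 0. Steps 2-4 correctly establish the inductive step, but without the base case the conclusion in step 5 does not follow.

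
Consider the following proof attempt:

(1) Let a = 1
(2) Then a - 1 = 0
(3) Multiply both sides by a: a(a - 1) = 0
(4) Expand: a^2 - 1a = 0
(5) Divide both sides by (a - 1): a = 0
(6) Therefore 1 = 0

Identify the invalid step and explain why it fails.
Step 5: Divide both sides by (a - 1): a = 0

Step 5 divides both sides by (a - 1). However, since a = 1, we have (a - 1) = 0. Division by zero is undefined, making this step invalid.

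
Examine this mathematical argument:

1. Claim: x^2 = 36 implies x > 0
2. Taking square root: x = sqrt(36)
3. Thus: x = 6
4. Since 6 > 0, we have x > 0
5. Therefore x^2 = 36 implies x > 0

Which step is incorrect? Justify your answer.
Step 2: Taking square root: x = sqrt(36)

Step 2 takes the square root and assumes the positive root only. The equation x^2 = 36 actually has two solutions: x = 6 and x = -6. The proof silently assumes x > 0 without justification, then uses this assumption to conclude x > 0, which is circular. The counterexample x = -6 shows the claim is false.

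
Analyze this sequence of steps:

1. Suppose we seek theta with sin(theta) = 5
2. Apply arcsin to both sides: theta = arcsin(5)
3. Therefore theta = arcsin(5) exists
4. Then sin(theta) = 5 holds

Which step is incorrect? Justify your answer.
Step 2: Apply arcsin to both sides: theta = arcsin(5)

Step 2 applies arcsin to 5. However, arcsin(x) is only defined for x in [-1, 1] because sin(theta) can only produce values in that range. Since |5| > 1, arcsin(5) is undefined. There is no angle whose sine equals 5.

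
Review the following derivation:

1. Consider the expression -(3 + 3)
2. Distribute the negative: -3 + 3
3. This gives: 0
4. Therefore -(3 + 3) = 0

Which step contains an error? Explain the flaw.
Step 2: Distribute the negative: -3 + 3

Step 2 incorrectly distributes the negative sign. The correct distribution is -(3 + 3) = -3 - 3 = -6. The negative must be applied to both terms, not just the first. The error treats -(3 + 3) as -3 + 3, which equals 0 instead of -6.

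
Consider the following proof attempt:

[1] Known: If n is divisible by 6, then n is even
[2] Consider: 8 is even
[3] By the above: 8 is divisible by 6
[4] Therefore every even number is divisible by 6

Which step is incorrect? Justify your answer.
Step 3: By the above: 8 is divisible by 6

Step 3 commits the fallacy of affirming the consequent. The known fact 'divisible by 6 → even' does NOT imply 'even → divisible by 6'. That would be the converse, which is false. For example, 8 is even but 8 ÷ 6 = 1.33, which is not an integer.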